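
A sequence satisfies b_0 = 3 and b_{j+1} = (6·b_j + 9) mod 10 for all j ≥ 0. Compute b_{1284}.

9

b_0 = 3,  b_1 = 7,  b_2 = 1,  b_3 = 5,  b_4 = 9,  b_5 = 3.
The sequence repeats with period 5.
(1284 - 0) mod 5 = 4, so b_{1284} = b_4 = 9.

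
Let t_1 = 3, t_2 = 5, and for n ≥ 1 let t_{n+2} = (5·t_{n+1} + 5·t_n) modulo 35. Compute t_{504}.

We have t_1 = 3,  t_2 = 5,  t_3 = 5,  t_4 = 15,  t_5 = 30,  t_6 = 15,  t_7 = 15,  t_8 = 10,  t_9 = 20,  t_{10} = 10,  t_{11} = 10,  t_{12} = 30,  t_{13} = 25,  t_{14} = 30,  t_{15} = 30,  t_{16} = 20,  t_{17} = 5,  t_{18} = 20,  t_{19} = 20,  t_{20} = 25,  t_{21} = 15,  t_{22} = 25,  t_{23} = 25,  t_{24} = 5,  t_{25} = 10,  t_{26} = 5,  t_{27} = 5.
Since (t_{26}, t_{27}) = (t_2, t_3) = (5, 5) (two consecutive terms determine the rest), the sequence is eventually periodic: after a pre-period of length 1 it cycles with period 24.
For n ≥ 2, t_n depends only on (n - 2) mod 24. (504 - 2) mod 24 = 22, so t_{504} = t_{24} = 5.

5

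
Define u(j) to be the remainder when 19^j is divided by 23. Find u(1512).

Listing terms: u(0) = 1, u(1) = 19, u(2) = 16, u(3) = 5, u(4) = 3, u(5) = 11, u(6) = 2, u(7) = 15, u(8) = 9, u(9) = 10, u(10) = 6, u(11) = 22, u(12) = 4, u(13) = 7, u(14) = 18, u(15) = 20, u(16) = 12, u(17) = 21, u(18) = 8, u(19) = 14, u(20) = 13, u(21) = 17, u(22) = 1.
The sequence repeats with period 22.
(1512 - 0) mod 22 = 16, so u(1512) = u(16) = 12.

12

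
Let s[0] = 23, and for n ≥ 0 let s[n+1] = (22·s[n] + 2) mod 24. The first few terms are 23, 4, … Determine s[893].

6

We have s[0] = 23,  s[1] = 4,  s[2] = 18,  s[3] = 14,  s[4] = 22,  s[5] = 6,  s[6] = 14.
Since s[6] = s[3] = 14, the sequence is eventually periodic: after a pre-period of length 3 it cycles with period 3.
For n ≥ 3, s[n] depends only on (n - 3) mod 3. (893 - 3) mod 3 = 2, so s[893] = s[5] = 6.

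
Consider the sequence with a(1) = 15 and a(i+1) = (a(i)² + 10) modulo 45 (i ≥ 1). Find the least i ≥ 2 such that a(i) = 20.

3

Computing terms: a(1) = 15; a(2) = 10; a(3) = 20; a(4) = 5; a(5) = 35; a(6) = 20.
Since a(6) = a(3) = 20, the sequence is eventually periodic: after a pre-period of length 2 it cycles with period 3.
The value 20 first appears (with i ≥ 2) at a(3).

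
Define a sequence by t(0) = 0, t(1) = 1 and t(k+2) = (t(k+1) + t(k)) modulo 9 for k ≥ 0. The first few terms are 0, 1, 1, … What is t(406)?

Computing terms: t(0) = 0; t(1) = 1; t(2) = 1; t(3) = 2; t(4) = 3; t(5) = 5; t(6) = 8; t(7) = 4; t(8) = 3; t(9) = 7; t(10) = 1; t(11) = 8; t(12) = 0; t(13) = 8; t(14) = 8; t(15) = 7; t(16) = 6; t(17) = 4; t(18) = 1; t(19) = 5; t(20) = 6; t(21) = 2; t(22) = 8; t(23) = 1; t(24) = 0; t(25) = 1.
Since (t(24), t(25)) = (t(0), t(1)) = (0, 1) (two consecutive terms determine the rest), the sequence is periodic with period 24.
(406 - 0) mod 24 = 22, so t(406) = t(22) = 8.

8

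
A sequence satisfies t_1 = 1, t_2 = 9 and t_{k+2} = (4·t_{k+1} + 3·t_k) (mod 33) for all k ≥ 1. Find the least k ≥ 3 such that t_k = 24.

Listing terms: t_1 = 1, t_2 = 9, t_3 = 6, t_4 = 18, t_5 = 24, t_6 = 18, t_7 = 12, t_8 = 3, t_9 = 15, t_{10} = 3, t_{11} = 24, t_{12} = 6, t_{13} = 30, t_{14} = 6, t_{15} = 15, t_{16} = 12, t_{17} = 27, t_{18} = 12, t_{19} = 30, t_{20} = 24, t_{21} = 21, t_{22} = 24, t_{23} = 27, t_{24} = 15, t_{25} = 9, t_{26} = 15, t_{27} = 21, t_{28} = 30, t_{29} = 18, t_{30} = 30, t_{31} = 9, t_{32} = 27, t_{33} = 3, t_{34} = 27, t_{35} = 18, t_{36} = 21, t_{37} = 6, t_{38} = 21, t_{39} = 3, t_{40} = 9, t_{41} = 12, t_{42} = 9, t_{43} = 6.
Since (t_{42}, t_{43}) = (t_2, t_3) = (9, 6) (two consecutive terms determine the rest), the sequence is eventually periodic: after a pre-period of length 1 it cycles with period 40.
The value 24 first appears (with k ≥ 3) at t_5.

5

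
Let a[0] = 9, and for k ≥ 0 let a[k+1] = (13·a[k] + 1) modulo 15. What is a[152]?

14

We have a[0] = 9; a[1] = 13; a[2] = 5; a[3] = 6; a[4] = 4; a[5] = 8; a[6] = 0; a[7] = 1; a[8] = 14; a[9] = 3; a[10] = 10; a[11] = 11; a[12] = 9.
Since a[12] = a[0] = 9, the sequence is periodic with period 12.
So a[152] = a[0 + ((152-0) mod 12)] = a[8] = 14.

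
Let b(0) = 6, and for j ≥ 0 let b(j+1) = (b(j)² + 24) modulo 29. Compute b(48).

Computing terms: b(0) = 6, b(1) = 2, b(2) = 28, b(3) = 25, b(4) = 11, b(5) = 0, b(6) = 24, b(7) = 20, b(8) = 18, b(9) = 0.
Since b(9) = b(5) = 0, the sequence is eventually periodic: after a pre-period of length 5 it cycles with period 4.
For j ≥ 5, b(j) depends only on (j - 5) mod 4. (48 - 5) mod 4 = 3, so b(48) = b(8) = 18.

18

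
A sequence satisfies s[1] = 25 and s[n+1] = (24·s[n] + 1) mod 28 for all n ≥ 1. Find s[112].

s[1] = 25; s[2] = 13; s[3] = 5; s[4] = 9; s[5] = 21; s[6] = 1; s[7] = 25.
The sequence repeats with period 6.
So s[112] = s[1 + ((112-1) mod 6)] = s[4] = 9.

9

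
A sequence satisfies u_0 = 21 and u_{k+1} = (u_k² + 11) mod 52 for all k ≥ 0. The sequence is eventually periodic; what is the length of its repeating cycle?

6

We have u_0 = 21; u_1 = 36; u_2 = 7; u_3 = 8; u_4 = 23; u_5 = 20; u_6 = 47; u_7 = 36.
Since u_7 = u_1 = 36, the sequence is eventually periodic: after a pre-period of length 1 it cycles with period 6.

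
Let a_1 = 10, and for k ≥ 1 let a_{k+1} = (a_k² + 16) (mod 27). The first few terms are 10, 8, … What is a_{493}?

17

Listing terms: a_1 = 10; a_2 = 8; a_3 = 26; a_4 = 17; a_5 = 8.
Since a_5 = a_2 = 8, the sequence is eventually periodic: after a pre-period of length 1 it cycles with period 3.
For k ≥ 2, a_k depends only on (k - 2) mod 3. (493 - 2) mod 3 = 2, so a_{493} = a_4 = 17.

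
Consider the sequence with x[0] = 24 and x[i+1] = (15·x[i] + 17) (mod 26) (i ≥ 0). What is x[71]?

x[0] = 24; x[1] = 13; x[2] = 4; x[3] = 25; x[4] = 2; x[5] = 21; x[6] = 20; x[7] = 5; x[8] = 14; x[9] = 19; x[10] = 16; x[11] = 23; x[12] = 24.
Since x[12] = x[0] = 24, the sequence is periodic with period 12.
So x[71] = x[0 + ((71-0) mod 12)] = x[11] = 23.

23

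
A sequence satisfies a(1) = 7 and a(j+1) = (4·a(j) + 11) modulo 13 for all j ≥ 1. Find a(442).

3

a(1) = 7, a(2) = 0, a(3) = 11, a(4) = 3, a(5) = 10, a(6) = 12, a(7) = 7.
The sequence repeats with period 6.
So a(442) = a(1 + ((442-1) mod 6)) = a(4) = 3.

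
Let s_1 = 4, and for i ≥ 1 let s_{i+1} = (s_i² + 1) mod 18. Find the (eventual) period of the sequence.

6

Computing terms: s_1 = 4, s_2 = 17, s_3 = 2, s_4 = 5, s_5 = 8, s_6 = 11, s_7 = 14, s_8 = 17.
Since s_8 = s_2 = 17, the sequence is eventually periodic: after a pre-period of length 1 it cycles with period 6.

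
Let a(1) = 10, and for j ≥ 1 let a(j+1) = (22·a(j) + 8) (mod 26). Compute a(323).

Computing terms: a(1) = 10, a(2) = 20, a(3) = 6, a(4) = 10.
The sequence repeats with period 3.
So a(323) = a(1 + ((323-1) mod 3)) = a(2) = 20.

20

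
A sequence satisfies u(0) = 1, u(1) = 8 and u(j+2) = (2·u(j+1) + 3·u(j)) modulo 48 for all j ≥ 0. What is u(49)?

Computing terms: u(0) = 1, u(1) = 8, u(2) = 19, u(3) = 14, u(4) = 37, u(5) = 20, u(6) = 7, u(7) = 26, u(8) = 25, u(9) = 32, u(10) = 43, u(11) = 38, u(12) = 13, u(13) = 44, u(14) = 31, u(15) = 2, u(16) = 1, u(17) = 8.
The sequence repeats with period 16.
So u(49) = u(0 + ((49-0) mod 16)) = u(1) = 8.

8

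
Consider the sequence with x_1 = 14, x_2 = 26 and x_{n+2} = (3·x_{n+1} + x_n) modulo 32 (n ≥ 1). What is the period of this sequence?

24

x_1 = 14,  x_2 = 26,  x_3 = 28,  x_4 = 14,  x_5 = 6,  x_6 = 0,  x_7 = 6,  x_8 = 18,  x_9 = 28,  x_{10} = 6,  x_{11} = 14,  x_{12} = 16,  x_{13} = 30,  x_{14} = 10,  x_{15} = 28,  x_{16} = 30,  x_{17} = 22,  x_{18} = 0,  x_{19} = 22,  x_{20} = 2,  x_{21} = 28,  x_{22} = 22,  x_{23} = 30,  x_{24} = 16,  x_{25} = 14,  x_{26} = 26.
Since (x_{25}, x_{26}) = (x_1, x_2) = (14, 26) (two consecutive terms determine the rest), the sequence is periodic with period 24.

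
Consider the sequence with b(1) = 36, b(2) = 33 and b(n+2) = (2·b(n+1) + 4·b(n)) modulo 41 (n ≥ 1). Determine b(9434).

Computing terms: b(1) = 36,  b(2) = 33,  b(3) = 5,  b(4) = 19,  b(5) = 17,  b(6) = 28,  b(7) = 1,  b(8) = 32,  b(9) = 27,  b(10) = 18,  b(11) = 21,  b(12) = 32,  b(13) = 25,  b(14) = 14,  b(15) = 5,  b(16) = 25,  b(17) = 29,  b(18) = 35,  b(19) = 22,  b(20) = 20,  b(21) = 5,  b(22) = 8,  b(23) = 36,  b(24) = 22,  b(25) = 24,  b(26) = 13,  b(27) = 40,  b(28) = 9,  b(29) = 14,  b(30) = 23,  b(31) = 20,  b(32) = 9,  b(33) = 16,  b(34) = 27,  b(35) = 36,  b(36) = 16,  b(37) = 12,  b(38) = 6,  b(39) = 19,  b(40) = 21,  b(41) = 36,  b(42) = 33.
The sequence repeats with period 40.
So b(9434) = b(1 + ((9434-1) mod 40)) = b(34) = 27.

27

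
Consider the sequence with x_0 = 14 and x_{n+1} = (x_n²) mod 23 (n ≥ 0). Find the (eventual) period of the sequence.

Listing terms: x_0 = 14, x_1 = 12, x_2 = 6, x_3 = 13, x_4 = 8, x_5 = 18, x_6 = 2, x_7 = 4, x_8 = 16, x_9 = 3, x_{10} = 9, x_{11} = 12.
Since x_{11} = x_1 = 12, the sequence is eventually periodic: after a pre-period of length 1 it cycles with period 10.

10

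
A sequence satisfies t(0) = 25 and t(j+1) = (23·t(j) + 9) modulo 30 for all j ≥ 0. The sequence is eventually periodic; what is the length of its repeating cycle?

4

t(0) = 25,  t(1) = 14,  t(2) = 1,  t(3) = 2,  t(4) = 25.
Since t(4) = t(0) = 25, the sequence is periodic with period 4.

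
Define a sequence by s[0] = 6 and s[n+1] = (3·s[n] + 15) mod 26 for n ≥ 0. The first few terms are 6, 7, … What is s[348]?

Listing terms: s[0] = 6; s[1] = 7; s[2] = 10; s[3] = 19; s[4] = 20; s[5] = 23; s[6] = 6.
Since s[6] = s[0] = 6, the sequence is periodic with period 6.
(348 - 0) mod 6 = 0, so s[348] = s[0] = 6.

6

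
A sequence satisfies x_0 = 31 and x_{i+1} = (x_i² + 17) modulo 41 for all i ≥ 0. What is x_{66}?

x_0 = 31; x_1 = 35; x_2 = 12; x_3 = 38; x_4 = 26; x_5 = 37; x_6 = 33; x_7 = 40; x_8 = 18; x_9 = 13; x_{10} = 22; x_{11} = 9; x_{12} = 16; x_{13} = 27; x_{14} = 8; x_{15} = 40.
Since x_{15} = x_7 = 40, the sequence is eventually periodic: after a pre-period of length 7 it cycles with period 8.
For i ≥ 7, x_i depends only on (i - 7) mod 8. (66 - 7) mod 8 = 3, so x_{66} = x_{10} = 22.

22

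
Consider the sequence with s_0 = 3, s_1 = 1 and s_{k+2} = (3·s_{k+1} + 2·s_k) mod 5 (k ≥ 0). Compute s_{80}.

s_0 = 3; s_1 = 1; s_2 = 4; s_3 = 4; s_4 = 0; s_5 = 3; s_6 = 4; s_7 = 3; s_8 = 2; s_9 = 2; s_{10} = 0; s_{11} = 4; s_{12} = 2; s_{13} = 4; s_{14} = 1; s_{15} = 1; s_{16} = 0; s_{17} = 2; s_{18} = 1; s_{19} = 2; s_{20} = 3; s_{21} = 3; s_{22} = 0; s_{23} = 1; s_{24} = 3; s_{25} = 1.
The sequence repeats with period 24.
So s_{80} = s_{0 + ((80-0) mod 24)} = s_8 = 2.

2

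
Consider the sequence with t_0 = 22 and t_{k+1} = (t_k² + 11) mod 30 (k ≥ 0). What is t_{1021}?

15

We have t_0 = 22,  t_1 = 15,  t_2 = 26,  t_3 = 27,  t_4 = 20,  t_5 = 21,  t_6 = 2,  t_7 = 15.
Since t_7 = t_1 = 15, the sequence is eventually periodic: after a pre-period of length 1 it cycles with period 6.
For k ≥ 1, t_k depends only on (k - 1) mod 6. (1021 - 1) mod 6 = 0, so t_{1021} = t_1 = 15.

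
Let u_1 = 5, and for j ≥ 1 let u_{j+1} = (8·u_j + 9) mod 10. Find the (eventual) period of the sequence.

4

Listing terms: u_1 = 5; u_2 = 9; u_3 = 1; u_4 = 7; u_5 = 5.
The sequence repeats with period 4.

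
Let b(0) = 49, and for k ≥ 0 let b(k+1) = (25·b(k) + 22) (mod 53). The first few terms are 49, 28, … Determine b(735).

We have b(0) = 49,  b(1) = 28,  b(2) = 33,  b(3) = 52,  b(4) = 50,  b(5) = 0,  b(6) = 22,  b(7) = 42,  b(8) = 12,  b(9) = 4,  b(10) = 16,  b(11) = 51,  b(12) = 25,  b(13) = 11,  b(14) = 32,  b(15) = 27,  b(16) = 8,  b(17) = 10,  b(18) = 7,  b(19) = 38,  b(20) = 18,  b(21) = 48,  b(22) = 3,  b(23) = 44,  b(24) = 9,  b(25) = 35,  b(26) = 49.
The sequence repeats with period 26.
(735 - 0) mod 26 = 7, so b(735) = b(7) = 42.

42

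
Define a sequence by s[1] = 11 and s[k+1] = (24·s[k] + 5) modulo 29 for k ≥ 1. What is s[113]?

We have s[1] = 11, s[2] = 8, s[3] = 23, s[4] = 6, s[5] = 4, s[6] = 14, s[7] = 22, s[8] = 11.
The sequence repeats with period 7.
So s[113] = s[1 + ((113-1) mod 7)] = s[1] = 11.

11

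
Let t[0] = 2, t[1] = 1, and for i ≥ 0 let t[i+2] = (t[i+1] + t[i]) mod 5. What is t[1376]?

2

Listing terms: t[0] = 2, t[1] = 1, t[2] = 3, t[3] = 4, t[4] = 2, t[5] = 1.
The sequence repeats with period 4.
(1376 - 0) mod 4 = 0, so t[1376] = t[0] = 2.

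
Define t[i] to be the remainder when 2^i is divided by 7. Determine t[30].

1

Listing terms: t[0] = 1, t[1] = 2, t[2] = 4, t[3] = 1.
The sequence repeats with period 3.
So t[30] = t[0 + ((30-0) mod 3)] = t[0] = 1.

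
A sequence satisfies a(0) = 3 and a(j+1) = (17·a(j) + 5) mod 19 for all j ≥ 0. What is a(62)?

1

Computing terms: a(0) = 3,  a(1) = 18,  a(2) = 7,  a(3) = 10,  a(4) = 4,  a(5) = 16,  a(6) = 11,  a(7) = 2,  a(8) = 1,  a(9) = 3.
The sequence repeats with period 9.
So a(62) = a(0 + ((62-0) mod 9)) = a(8) = 1.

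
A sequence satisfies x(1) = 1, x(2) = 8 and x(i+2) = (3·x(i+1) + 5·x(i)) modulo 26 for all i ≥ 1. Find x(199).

13

We have x(1) = 1,  x(2) = 8,  x(3) = 3,  x(4) = 23,  x(5) = 6,  x(6) = 3,  x(7) = 13,  x(8) = 2,  x(9) = 19,  x(10) = 15,  x(11) = 10,  x(12) = 1,  x(13) = 1,  x(14) = 8.
The sequence repeats with period 12.
So x(199) = x(1 + ((199-1) mod 12)) = x(7) = 13.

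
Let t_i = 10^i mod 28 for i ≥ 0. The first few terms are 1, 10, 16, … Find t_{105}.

Listing terms: t_0 = 1; t_1 = 10; t_2 = 16; t_3 = 20; t_4 = 4; t_5 = 12; t_6 = 8; t_7 = 24; t_8 = 16.
Since t_8 = t_2 = 16, the sequence is eventually periodic: after a pre-period of length 2 it cycles with period 6.
For i ≥ 2, t_i depends only on (i - 2) mod 6. (105 - 2) mod 6 = 1, so t_{105} = t_3 = 20.

20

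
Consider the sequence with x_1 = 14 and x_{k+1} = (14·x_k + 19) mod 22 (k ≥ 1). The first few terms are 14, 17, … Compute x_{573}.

x_1 = 14, x_2 = 17, x_3 = 15, x_4 = 9, x_5 = 13, x_6 = 3, x_7 = 17.
Since x_7 = x_2 = 17, the sequence is eventually periodic: after a pre-period of length 1 it cycles with period 5.
For k ≥ 2, x_k depends only on (k - 2) mod 5. (573 - 2) mod 5 = 1, so x_{573} = x_3 = 15.

15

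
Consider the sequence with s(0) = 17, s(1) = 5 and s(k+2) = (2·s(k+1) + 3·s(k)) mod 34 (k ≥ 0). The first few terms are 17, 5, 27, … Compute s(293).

s(0) = 17; s(1) = 5; s(2) = 27; s(3) = 1; s(4) = 15; s(5) = 33; s(6) = 9; s(7) = 15; s(8) = 23; s(9) = 23; s(10) = 13; s(11) = 27; s(12) = 25; s(13) = 29; s(14) = 31; s(15) = 13; s(16) = 17; s(17) = 5.
The sequence repeats with period 16.
So s(293) = s(0 + ((293-0) mod 16)) = s(5) = 33.

33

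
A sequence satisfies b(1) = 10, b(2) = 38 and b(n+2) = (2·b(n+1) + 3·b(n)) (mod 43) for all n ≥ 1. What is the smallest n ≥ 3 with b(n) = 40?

b(1) = 10; b(2) = 38; b(3) = 20; b(4) = 25; b(5) = 24; b(6) = 37; b(7) = 17; b(8) = 16; b(9) = 40; b(10) = 42; b(11) = 32; b(12) = 18; b(13) = 3; b(14) = 17; b(15) = 0; b(16) = 8; b(17) = 16; b(18) = 13; b(19) = 31; b(20) = 15; b(21) = 37; b(22) = 33; b(23) = 5; b(24) = 23; b(25) = 18; b(26) = 19; b(27) = 6; b(28) = 26; b(29) = 27; b(30) = 3; b(31) = 1; b(32) = 11; b(33) = 25; b(34) = 40; b(35) = 26; b(36) = 0; b(37) = 35; b(38) = 27; b(39) = 30; b(40) = 12; b(41) = 28; b(42) = 6; b(43) = 10; b(44) = 38.
The sequence repeats with period 42.
The value 40 first appears (with n ≥ 3) at b(9).

9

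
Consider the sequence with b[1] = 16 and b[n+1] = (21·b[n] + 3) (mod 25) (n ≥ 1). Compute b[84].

5

b[1] = 16,  b[2] = 14,  b[3] = 22,  b[4] = 15,  b[5] = 18,  b[6] = 6,  b[7] = 4,  b[8] = 12,  b[9] = 5,  b[10] = 8,  b[11] = 21,  b[12] = 19,  b[13] = 2,  b[14] = 20,  b[15] = 23,  b[16] = 11,  b[17] = 9,  b[18] = 17,  b[19] = 10,  b[20] = 13,  b[21] = 1,  b[22] = 24,  b[23] = 7,  b[24] = 0,  b[25] = 3,  b[26] = 16.
Since b[26] = b[1] = 16, the sequence is periodic with period 25.
(84 - 1) mod 25 = 8, so b[84] = b[9] = 5.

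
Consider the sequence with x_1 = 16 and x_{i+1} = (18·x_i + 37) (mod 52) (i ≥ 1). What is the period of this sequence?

Computing terms: x_1 = 16, x_2 = 13, x_3 = 11, x_4 = 27, x_5 = 3, x_6 = 39, x_7 = 11.
Since x_7 = x_3 = 11, the sequence is eventually periodic: after a pre-period of length 2 it cycles with period 4.

4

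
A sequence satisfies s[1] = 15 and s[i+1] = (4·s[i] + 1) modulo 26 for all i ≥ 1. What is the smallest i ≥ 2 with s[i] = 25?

Computing terms: s[1] = 15, s[2] = 9, s[3] = 11, s[4] = 19, s[5] = 25, s[6] = 23, s[7] = 15.
The sequence repeats with period 6.
The value 25 first appears (with i ≥ 2) at s[5].

5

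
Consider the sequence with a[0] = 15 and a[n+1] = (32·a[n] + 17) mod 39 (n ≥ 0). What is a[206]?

Listing terms: a[0] = 15, a[1] = 29, a[2] = 9, a[3] = 32, a[4] = 27, a[5] = 23, a[6] = 12, a[7] = 11, a[8] = 18, a[9] = 8, a[10] = 0, a[11] = 17, a[12] = 15.
The sequence repeats with period 12.
(206 - 0) mod 12 = 2, so a[206] = a[2] = 9.

9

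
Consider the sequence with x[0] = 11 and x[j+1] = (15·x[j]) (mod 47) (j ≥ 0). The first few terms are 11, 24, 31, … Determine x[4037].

21

Listing terms: x[0] = 11, x[1] = 24, x[2] = 31, x[3] = 42, x[4] = 19, x[5] = 3, x[6] = 45, x[7] = 17, x[8] = 20, x[9] = 18, x[10] = 35, x[11] = 8, x[12] = 26, x[13] = 14, x[14] = 22, x[15] = 1, x[16] = 15, x[17] = 37, x[18] = 38, x[19] = 6, x[20] = 43, x[21] = 34, x[22] = 40, x[23] = 36, x[24] = 23, x[25] = 16, x[26] = 5, x[27] = 28, x[28] = 44, x[29] = 2, x[30] = 30, x[31] = 27, x[32] = 29, x[33] = 12, x[34] = 39, x[35] = 21, x[36] = 33, x[37] = 25, x[38] = 46, x[39] = 32, x[40] = 10, x[41] = 9, x[42] = 41, x[43] = 4, x[44] = 13, x[45] = 7, x[46] = 11.
The sequence repeats with period 46.
So x[4037] = x[0 + ((4037-0) mod 46)] = x[35] = 21.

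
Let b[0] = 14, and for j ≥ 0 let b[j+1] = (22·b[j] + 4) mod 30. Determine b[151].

0

Computing terms: b[0] = 14; b[1] = 12; b[2] = 28; b[3] = 20; b[4] = 24; b[5] = 22; b[6] = 8; b[7] = 0; b[8] = 4; b[9] = 2; b[10] = 18; b[11] = 10; b[12] = 14.
Since b[12] = b[0] = 14, the sequence is periodic with period 12.
So b[151] = b[0 + ((151-0) mod 12)] = b[7] = 0.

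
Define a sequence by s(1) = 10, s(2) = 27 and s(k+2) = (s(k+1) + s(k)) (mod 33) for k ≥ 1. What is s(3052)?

Computing terms: s(1) = 10, s(2) = 27, s(3) = 4, s(4) = 31, s(5) = 2, s(6) = 0, s(7) = 2, s(8) = 2, s(9) = 4, s(10) = 6, s(11) = 10, s(12) = 16, s(13) = 26, s(14) = 9, s(15) = 2, s(16) = 11, s(17) = 13, s(18) = 24, s(19) = 4, s(20) = 28, s(21) = 32, s(22) = 27, s(23) = 26, s(24) = 20, s(25) = 13, s(26) = 0, s(27) = 13, s(28) = 13, s(29) = 26, s(30) = 6, s(31) = 32, s(32) = 5, s(33) = 4, s(34) = 9, s(35) = 13, s(36) = 22, s(37) = 2, s(38) = 24, s(39) = 26, s(40) = 17, s(41) = 10, s(42) = 27.
The sequence repeats with period 40.
So s(3052) = s(1 + ((3052-1) mod 40)) = s(12) = 16.

16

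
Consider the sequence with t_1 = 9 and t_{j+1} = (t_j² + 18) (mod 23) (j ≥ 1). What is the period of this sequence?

We have t_1 = 9,  t_2 = 7,  t_3 = 21,  t_4 = 22,  t_5 = 19,  t_6 = 11,  t_7 = 1,  t_8 = 19.
Since t_8 = t_5 = 19, the sequence is eventually periodic: after a pre-period of length 4 it cycles with period 3.

3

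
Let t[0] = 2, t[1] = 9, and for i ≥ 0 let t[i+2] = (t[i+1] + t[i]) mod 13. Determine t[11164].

Listing terms: t[0] = 2,  t[1] = 9,  t[2] = 11,  t[3] = 7,  t[4] = 5,  t[5] = 12,  t[6] = 4,  t[7] = 3,  t[8] = 7,  t[9] = 10,  t[10] = 4,  t[11] = 1,  t[12] = 5,  t[13] = 6,  t[14] = 11,  t[15] = 4,  t[16] = 2,  t[17] = 6,  t[18] = 8,  t[19] = 1,  t[20] = 9,  t[21] = 10,  t[22] = 6,  t[23] = 3,  t[24] = 9,  t[25] = 12,  t[26] = 8,  t[27] = 7,  t[28] = 2,  t[29] = 9.
Since (t[28], t[29]) = (t[0], t[1]) = (2, 9) (two consecutive terms determine the rest), the sequence is periodic with period 28.
(11164 - 0) mod 28 = 20, so t[11164] = t[20] = 9.

9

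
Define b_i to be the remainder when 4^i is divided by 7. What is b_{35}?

We have b_1 = 4; b_2 = 2; b_3 = 1; b_4 = 4.
The sequence repeats with period 3.
(35 - 1) mod 3 = 1, so b_{35} = b_2 = 2.

2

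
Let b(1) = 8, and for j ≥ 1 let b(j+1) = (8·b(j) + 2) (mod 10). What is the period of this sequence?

We have b(1) = 8; b(2) = 6; b(3) = 0; b(4) = 2; b(5) = 8.
The sequence repeats with period 4.

4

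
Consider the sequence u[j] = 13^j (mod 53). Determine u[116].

49

Computing terms: u[1] = 13; u[2] = 10; u[3] = 24; u[4] = 47; u[5] = 28; u[6] = 46; u[7] = 15; u[8] = 36; u[9] = 44; u[10] = 42; u[11] = 16; u[12] = 49; u[13] = 1; u[14] = 13.
Since u[14] = u[1] = 13, the sequence is periodic with period 13.
So u[116] = u[1 + ((116-1) mod 13)] = u[12] = 49.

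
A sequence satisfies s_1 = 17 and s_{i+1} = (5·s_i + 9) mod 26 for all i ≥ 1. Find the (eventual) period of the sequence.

We have s_1 = 17,  s_2 = 16,  s_3 = 11,  s_4 = 12,  s_5 = 17.
Since s_5 = s_1 = 17, the sequence is periodic with period 4.

4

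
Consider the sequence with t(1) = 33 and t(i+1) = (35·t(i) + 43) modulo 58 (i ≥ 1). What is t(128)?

38

Listing terms: t(1) = 33,  t(2) = 38,  t(3) = 39,  t(4) = 16,  t(5) = 23,  t(6) = 36,  t(7) = 27,  t(8) = 2,  t(9) = 55,  t(10) = 54,  t(11) = 19,  t(12) = 12,  t(13) = 57,  t(14) = 8,  t(15) = 33.
The sequence repeats with period 14.
So t(128) = t(1 + ((128-1) mod 14)) = t(2) = 38.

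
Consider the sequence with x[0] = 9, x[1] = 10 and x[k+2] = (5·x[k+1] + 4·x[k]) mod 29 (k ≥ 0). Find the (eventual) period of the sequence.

Computing terms: x[0] = 9, x[1] = 10, x[2] = 28, x[3] = 6, x[4] = 26, x[5] = 9, x[6] = 4, x[7] = 27, x[8] = 6, x[9] = 22, x[10] = 18, x[11] = 4, x[12] = 5, x[13] = 12, x[14] = 22, x[15] = 13, x[16] = 8, x[17] = 5, x[18] = 28, x[19] = 15, x[20] = 13, x[21] = 9, x[22] = 10.
Since (x[21], x[22]) = (x[0], x[1]) = (9, 10) (two consecutive terms determine the rest), the sequence is periodic with period 21.

21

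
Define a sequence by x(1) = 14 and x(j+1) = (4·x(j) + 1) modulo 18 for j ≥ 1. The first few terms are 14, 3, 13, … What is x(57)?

Listing terms: x(1) = 14, x(2) = 3, x(3) = 13, x(4) = 17, x(5) = 15, x(6) = 7, x(7) = 11, x(8) = 9, x(9) = 1, x(10) = 5, x(11) = 3.
Since x(11) = x(2) = 3, the sequence is eventually periodic: after a pre-period of length 1 it cycles with period 9.
For j ≥ 2, x(j) depends only on (j - 2) mod 9. (57 - 2) mod 9 = 1, so x(57) = x(3) = 13.

13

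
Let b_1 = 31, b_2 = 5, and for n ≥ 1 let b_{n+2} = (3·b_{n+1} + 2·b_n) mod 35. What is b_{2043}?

7

b_1 = 31; b_2 = 5; b_3 = 7; b_4 = 31; b_5 = 2; b_6 = 33; b_7 = 33; b_8 = 25; b_9 = 1; b_{10} = 18; b_{11} = 21; b_{12} = 29; b_{13} = 24; b_{14} = 25; b_{15} = 18; b_{16} = 34; b_{17} = 33; b_{18} = 27; b_{19} = 7; b_{20} = 5; b_{21} = 29; b_{22} = 27; b_{23} = 34; b_{24} = 16; b_{25} = 11; b_{26} = 30; b_{27} = 7; b_{28} = 11; b_{29} = 12; b_{30} = 23; b_{31} = 23; b_{32} = 10; b_{33} = 6; b_{34} = 3; b_{35} = 21; b_{36} = 34; b_{37} = 4; b_{38} = 10; b_{39} = 3; b_{40} = 29; b_{41} = 23; b_{42} = 22; b_{43} = 7; b_{44} = 30; b_{45} = 34; b_{46} = 22; b_{47} = 29; b_{48} = 26; b_{49} = 31; b_{50} = 5.
Since (b_{49}, b_{50}) = (b_1, b_2) = (31, 5) (two consecutive terms determine the rest), the sequence is periodic with period 48.
(2043 - 1) mod 48 = 26, so b_{2043} = b_{27} = 7.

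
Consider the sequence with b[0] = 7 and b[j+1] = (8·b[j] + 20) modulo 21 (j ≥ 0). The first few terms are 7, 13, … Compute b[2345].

7

Computing terms: b[0] = 7, b[1] = 13, b[2] = 19, b[3] = 4, b[4] = 10, b[5] = 16, b[6] = 1, b[7] = 7.
Since b[7] = b[0] = 7, the sequence is periodic with period 7.
So b[2345] = b[0 + ((2345-0) mod 7)] = b[0] = 7.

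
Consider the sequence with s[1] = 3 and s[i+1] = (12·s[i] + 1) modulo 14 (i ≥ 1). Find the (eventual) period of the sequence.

6

s[1] = 3,  s[2] = 9,  s[3] = 11,  s[4] = 7,  s[5] = 1,  s[6] = 13,  s[7] = 3.
The sequence repeats with period 6.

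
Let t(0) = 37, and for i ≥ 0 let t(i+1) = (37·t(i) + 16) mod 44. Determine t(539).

We have t(0) = 37,  t(1) = 21,  t(2) = 1,  t(3) = 9,  t(4) = 41,  t(5) = 37.
Since t(5) = t(0) = 37, the sequence is periodic with period 5.
(539 - 0) mod 5 = 4, so t(539) = t(4) = 41.

41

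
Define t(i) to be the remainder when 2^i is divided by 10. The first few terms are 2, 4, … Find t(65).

Listing terms: t(1) = 2; t(2) = 4; t(3) = 8; t(4) = 6; t(5) = 2.
The sequence repeats with period 4.
(65 - 1) mod 4 = 0, so t(65) = t(1) = 2.

2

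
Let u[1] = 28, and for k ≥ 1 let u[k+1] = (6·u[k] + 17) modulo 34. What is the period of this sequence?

16

Computing terms: u[1] = 28; u[2] = 15; u[3] = 5; u[4] = 13; u[5] = 27; u[6] = 9; u[7] = 3; u[8] = 1; u[9] = 23; u[10] = 19; u[11] = 29; u[12] = 21; u[13] = 7; u[14] = 25; u[15] = 31; u[16] = 33; u[17] = 11; u[18] = 15.
Since u[18] = u[2] = 15, the sequence is eventually periodic: after a pre-period of length 1 it cycles with period 16.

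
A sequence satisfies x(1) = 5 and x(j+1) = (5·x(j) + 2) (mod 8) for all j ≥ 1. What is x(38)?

3

x(1) = 5,  x(2) = 3,  x(3) = 1,  x(4) = 7,  x(5) = 5.
Since x(5) = x(1) = 5, the sequence is periodic with period 4.
(38 - 1) mod 4 = 1, so x(38) = x(2) = 3.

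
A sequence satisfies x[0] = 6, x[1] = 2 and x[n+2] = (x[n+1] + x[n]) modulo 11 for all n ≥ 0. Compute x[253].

Listing terms: x[0] = 6, x[1] = 2, x[2] = 8, x[3] = 10, x[4] = 7, x[5] = 6, x[6] = 2.
Since (x[5], x[6]) = (x[0], x[1]) = (6, 2) (two consecutive terms determine the rest), the sequence is periodic with period 5.
(253 - 0) mod 5 = 3, so x[253] = x[3] = 10.

10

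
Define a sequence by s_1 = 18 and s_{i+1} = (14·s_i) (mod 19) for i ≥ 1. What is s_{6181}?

12

Computing terms: s_1 = 18,  s_2 = 5,  s_3 = 13,  s_4 = 11,  s_5 = 2,  s_6 = 9,  s_7 = 12,  s_8 = 16,  s_9 = 15,  s_{10} = 1,  s_{11} = 14,  s_{12} = 6,  s_{13} = 8,  s_{14} = 17,  s_{15} = 10,  s_{16} = 7,  s_{17} = 3,  s_{18} = 4,  s_{19} = 18.
Since s_{19} = s_1 = 18, the sequence is periodic with period 18.
So s_{6181} = s_{1 + ((6181-1) mod 18)} = s_7 = 12.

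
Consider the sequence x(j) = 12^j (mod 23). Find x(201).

We have x(1) = 12; x(2) = 6; x(3) = 3; x(4) = 13; x(5) = 18; x(6) = 9; x(7) = 16; x(8) = 8; x(9) = 4; x(10) = 2; x(11) = 1; x(12) = 12.
Since x(12) = x(1) = 12, the sequence is periodic with period 11.
So x(201) = x(1 + ((201-1) mod 11)) = x(3) = 3.

3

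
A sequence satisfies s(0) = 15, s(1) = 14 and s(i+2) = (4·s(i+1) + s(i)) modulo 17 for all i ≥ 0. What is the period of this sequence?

We have s(0) = 15; s(1) = 14; s(2) = 3; s(3) = 9; s(4) = 5; s(5) = 12; s(6) = 2; s(7) = 3; s(8) = 14; s(9) = 8; s(10) = 12; s(11) = 5; s(12) = 15; s(13) = 14.
Since (s(12), s(13)) = (s(0), s(1)) = (15, 14) (two consecutive terms determine the rest), the sequence is periodic with period 12.

12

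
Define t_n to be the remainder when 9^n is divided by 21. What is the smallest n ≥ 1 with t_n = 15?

3

Computing terms: t_0 = 1; t_1 = 9; t_2 = 18; t_3 = 15; t_4 = 9.
Since t_4 = t_1 = 9, the sequence is eventually periodic: after a pre-period of length 1 it cycles with period 3.
The value 15 first appears (with n ≥ 1) at t_3.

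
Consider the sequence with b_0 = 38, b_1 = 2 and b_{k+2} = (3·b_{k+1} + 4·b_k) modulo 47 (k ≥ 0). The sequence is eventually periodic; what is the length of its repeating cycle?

46

Computing terms: b_0 = 38,  b_1 = 2,  b_2 = 17,  b_3 = 12,  b_4 = 10,  b_5 = 31,  b_6 = 39,  b_7 = 6,  b_8 = 33,  b_9 = 29,  b_{10} = 31,  b_{11} = 21,  b_{12} = 46,  b_{13} = 34,  b_{14} = 4,  b_{15} = 7,  b_{16} = 37,  b_{17} = 45,  b_{18} = 1,  b_{19} = 42,  b_{20} = 36,  b_{21} = 41,  b_{22} = 32,  b_{23} = 25,  b_{24} = 15,  b_{25} = 4,  b_{26} = 25,  b_{27} = 44,  b_{28} = 44,  b_{29} = 26,  b_{30} = 19,  b_{31} = 20,  b_{32} = 42,  b_{33} = 18,  b_{34} = 34,  b_{35} = 33,  b_{36} = 0,  b_{37} = 38,  b_{38} = 20,  b_{39} = 24,  b_{40} = 11,  b_{41} = 35,  b_{42} = 8,  b_{43} = 23,  b_{44} = 7,  b_{45} = 19,  b_{46} = 38,  b_{47} = 2.
Since (b_{46}, b_{47}) = (b_0, b_1) = (38, 2) (two consecutive terms determine the rest), the sequence is periodic with period 46.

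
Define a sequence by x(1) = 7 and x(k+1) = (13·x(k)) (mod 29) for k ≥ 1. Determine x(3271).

Listing terms: x(1) = 7, x(2) = 4, x(3) = 23, x(4) = 9, x(5) = 1, x(6) = 13, x(7) = 24, x(8) = 22, x(9) = 25, x(10) = 6, x(11) = 20, x(12) = 28, x(13) = 16, x(14) = 5, x(15) = 7.
Since x(15) = x(1) = 7, the sequence is periodic with period 14.
(3271 - 1) mod 14 = 8, so x(3271) = x(9) = 25.

25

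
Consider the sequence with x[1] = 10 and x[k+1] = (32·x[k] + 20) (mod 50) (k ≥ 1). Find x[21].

10

Computing terms: x[1] = 10,  x[2] = 40,  x[3] = 0,  x[4] = 20,  x[5] = 10.
Since x[5] = x[1] = 10, the sequence is periodic with period 4.
(21 - 1) mod 4 = 0, so x[21] = x[1] = 10.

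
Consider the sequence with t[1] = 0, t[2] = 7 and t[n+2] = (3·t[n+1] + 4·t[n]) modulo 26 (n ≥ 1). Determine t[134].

7

t[1] = 0, t[2] = 7, t[3] = 21, t[4] = 13, t[5] = 19, t[6] = 5, t[7] = 13, t[8] = 7, t[9] = 21.
Since (t[8], t[9]) = (t[2], t[3]) = (7, 21) (two consecutive terms determine the rest), the sequence is eventually periodic: after a pre-period of length 1 it cycles with period 6.
For n ≥ 2, t[n] depends only on (n - 2) mod 6. (134 - 2) mod 6 = 0, so t[134] = t[2] = 7.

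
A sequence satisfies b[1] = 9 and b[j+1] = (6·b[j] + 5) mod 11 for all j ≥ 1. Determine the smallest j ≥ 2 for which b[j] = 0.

6

b[1] = 9,  b[2] = 4,  b[3] = 7,  b[4] = 3,  b[5] = 1,  b[6] = 0,  b[7] = 5,  b[8] = 2,  b[9] = 6,  b[10] = 8,  b[11] = 9.
The sequence repeats with period 10.
The value 0 first appears (with j ≥ 2) at b[6].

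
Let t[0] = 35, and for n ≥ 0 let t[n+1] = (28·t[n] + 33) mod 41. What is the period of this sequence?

t[0] = 35,  t[1] = 29,  t[2] = 25,  t[3] = 36,  t[4] = 16,  t[5] = 30,  t[6] = 12,  t[7] = 0,  t[8] = 33,  t[9] = 14,  t[10] = 15,  t[11] = 2,  t[12] = 7,  t[13] = 24,  t[14] = 8,  t[15] = 11,  t[16] = 13,  t[17] = 28,  t[18] = 38,  t[19] = 31,  t[20] = 40,  t[21] = 5,  t[22] = 9,  t[23] = 39,  t[24] = 18,  t[25] = 4,  t[26] = 22,  t[27] = 34,  t[28] = 1,  t[29] = 20,  t[30] = 19,  t[31] = 32,  t[32] = 27,  t[33] = 10,  t[34] = 26,  t[35] = 23,  t[36] = 21,  t[37] = 6,  t[38] = 37,  t[39] = 3,  t[40] = 35.
Since t[40] = t[0] = 35, the sequence is periodic with period 40.

40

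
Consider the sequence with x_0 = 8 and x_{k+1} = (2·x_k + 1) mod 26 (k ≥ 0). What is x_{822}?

x_0 = 8, x_1 = 17, x_2 = 9, x_3 = 19, x_4 = 13, x_5 = 1, x_6 = 3, x_7 = 7, x_8 = 15, x_9 = 5, x_{10} = 11, x_{11} = 23, x_{12} = 21, x_{13} = 17.
Since x_{13} = x_1 = 17, the sequence is eventually periodic: after a pre-period of length 1 it cycles with period 12.
For k ≥ 1, x_k depends only on (k - 1) mod 12. (822 - 1) mod 12 = 5, so x_{822} = x_6 = 3.

3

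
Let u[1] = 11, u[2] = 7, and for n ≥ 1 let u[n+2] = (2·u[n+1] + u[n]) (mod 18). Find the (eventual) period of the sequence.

We have u[1] = 11; u[2] = 7; u[3] = 7; u[4] = 3; u[5] = 13; u[6] = 11; u[7] = 17; u[8] = 9; u[9] = 17; u[10] = 7; u[11] = 13; u[12] = 15; u[13] = 7; u[14] = 11; u[15] = 11; u[16] = 15; u[17] = 5; u[18] = 7; u[19] = 1; u[20] = 9; u[21] = 1; u[22] = 11; u[23] = 5; u[24] = 3; u[25] = 11; u[26] = 7.
Since (u[25], u[26]) = (u[1], u[2]) = (11, 7) (two consecutive terms determine the rest), the sequence is periodic with period 24.

24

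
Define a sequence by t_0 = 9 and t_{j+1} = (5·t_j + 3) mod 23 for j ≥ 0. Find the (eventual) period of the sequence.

We have t_0 = 9; t_1 = 2; t_2 = 13; t_3 = 22; t_4 = 21; t_5 = 16; t_6 = 14; t_7 = 4; t_8 = 0; t_9 = 3; t_{10} = 18; t_{11} = 1; t_{12} = 8; t_{13} = 20; t_{14} = 11; t_{15} = 12; t_{16} = 17; t_{17} = 19; t_{18} = 6; t_{19} = 10; t_{20} = 7; t_{21} = 15; t_{22} = 9.
The sequence repeats with period 22.

22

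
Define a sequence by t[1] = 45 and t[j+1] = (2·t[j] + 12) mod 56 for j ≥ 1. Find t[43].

52

t[1] = 45; t[2] = 46; t[3] = 48; t[4] = 52; t[5] = 4; t[6] = 20; t[7] = 52.
Since t[7] = t[4] = 52, the sequence is eventually periodic: after a pre-period of length 3 it cycles with period 3.
For j ≥ 4, t[j] depends only on (j - 4) mod 3. (43 - 4) mod 3 = 0, so t[43] = t[4] = 52.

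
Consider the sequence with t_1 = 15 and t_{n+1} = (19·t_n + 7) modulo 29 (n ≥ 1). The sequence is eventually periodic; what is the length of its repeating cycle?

28

t_1 = 15,  t_2 = 2,  t_3 = 16,  t_4 = 21,  t_5 = 0,  t_6 = 7,  t_7 = 24,  t_8 = 28,  t_9 = 17,  t_{10} = 11,  t_{11} = 13,  t_{12} = 22,  t_{13} = 19,  t_{14} = 20,  t_{15} = 10,  t_{16} = 23,  t_{17} = 9,  t_{18} = 4,  t_{19} = 25,  t_{20} = 18,  t_{21} = 1,  t_{22} = 26,  t_{23} = 8,  t_{24} = 14,  t_{25} = 12,  t_{26} = 3,  t_{27} = 6,  t_{28} = 5,  t_{29} = 15.
Since t_{29} = t_1 = 15, the sequence is periodic with period 28.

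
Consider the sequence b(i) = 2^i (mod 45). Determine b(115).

We have b(1) = 2, b(2) = 4, b(3) = 8, b(4) = 16, b(5) = 32, b(6) = 19, b(7) = 38, b(8) = 31, b(9) = 17, b(10) = 34, b(11) = 23, b(12) = 1, b(13) = 2.
Since b(13) = b(1) = 2, the sequence is periodic with period 12.
So b(115) = b(1 + ((115-1) mod 12)) = b(7) = 38.

38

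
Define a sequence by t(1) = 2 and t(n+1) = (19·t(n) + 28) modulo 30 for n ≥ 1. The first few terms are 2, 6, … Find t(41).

We have t(1) = 2; t(2) = 6; t(3) = 22; t(4) = 26; t(5) = 12; t(6) = 16; t(7) = 2.
The sequence repeats with period 6.
So t(41) = t(1 + ((41-1) mod 6)) = t(5) = 12.

12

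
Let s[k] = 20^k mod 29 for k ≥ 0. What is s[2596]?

s[0] = 1,  s[1] = 20,  s[2] = 23,  s[3] = 25,  s[4] = 7,  s[5] = 24,  s[6] = 16,  s[7] = 1.
Since s[7] = s[0] = 1, the sequence is periodic with period 7.
So s[2596] = s[0 + ((2596-0) mod 7)] = s[6] = 16.

16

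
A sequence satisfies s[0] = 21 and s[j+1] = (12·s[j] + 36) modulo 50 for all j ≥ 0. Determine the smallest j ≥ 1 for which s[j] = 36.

8

Computing terms: s[0] = 21; s[1] = 38; s[2] = 42; s[3] = 40; s[4] = 16; s[5] = 28; s[6] = 22; s[7] = 0; s[8] = 36; s[9] = 18; s[10] = 2; s[11] = 10; s[12] = 6; s[13] = 8; s[14] = 32; s[15] = 20; s[16] = 26; s[17] = 48; s[18] = 12; s[19] = 30; s[20] = 46; s[21] = 38.
Since s[21] = s[1] = 38, the sequence is eventually periodic: after a pre-period of length 1 it cycles with period 20.
The value 36 first appears (with j ≥ 1) at s[8].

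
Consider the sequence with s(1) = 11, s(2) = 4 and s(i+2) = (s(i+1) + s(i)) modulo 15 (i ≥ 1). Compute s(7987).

We have s(1) = 11, s(2) = 4, s(3) = 0, s(4) = 4, s(5) = 4, s(6) = 8, s(7) = 12, s(8) = 5, s(9) = 2, s(10) = 7, s(11) = 9, s(12) = 1, s(13) = 10, s(14) = 11, s(15) = 6, s(16) = 2, s(17) = 8, s(18) = 10, s(19) = 3, s(20) = 13, s(21) = 1, s(22) = 14, s(23) = 0, s(24) = 14, s(25) = 14, s(26) = 13, s(27) = 12, s(28) = 10, s(29) = 7, s(30) = 2, s(31) = 9, s(32) = 11, s(33) = 5, s(34) = 1, s(35) = 6, s(36) = 7, s(37) = 13, s(38) = 5, s(39) = 3, s(40) = 8, s(41) = 11, s(42) = 4.
The sequence repeats with period 40.
(7987 - 1) mod 40 = 26, so s(7987) = s(27) = 12.

12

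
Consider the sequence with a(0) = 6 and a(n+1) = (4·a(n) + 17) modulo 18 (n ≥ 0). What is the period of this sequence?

9

a(0) = 6; a(1) = 5; a(2) = 1; a(3) = 3; a(4) = 11; a(5) = 7; a(6) = 9; a(7) = 17; a(8) = 13; a(9) = 15; a(10) = 5.
Since a(10) = a(1) = 5, the sequence is eventually periodic: after a pre-period of length 1 it cycles with period 9.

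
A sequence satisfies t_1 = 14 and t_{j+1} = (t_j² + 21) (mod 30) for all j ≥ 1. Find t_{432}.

Listing terms: t_1 = 14,  t_2 = 7,  t_3 = 10,  t_4 = 1,  t_5 = 22,  t_6 = 25,  t_7 = 16,  t_8 = 7.
Since t_8 = t_2 = 7, the sequence is eventually periodic: after a pre-period of length 1 it cycles with period 6.
For j ≥ 2, t_j depends only on (j - 2) mod 6. (432 - 2) mod 6 = 4, so t_{432} = t_6 = 25.

25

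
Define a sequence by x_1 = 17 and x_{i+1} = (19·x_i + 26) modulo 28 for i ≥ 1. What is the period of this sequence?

x_1 = 17, x_2 = 13, x_3 = 21, x_4 = 5, x_5 = 9, x_6 = 1, x_7 = 17.
The sequence repeats with period 6.

6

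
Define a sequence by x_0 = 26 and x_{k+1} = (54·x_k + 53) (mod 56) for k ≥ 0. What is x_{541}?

15

x_0 = 26; x_1 = 1; x_2 = 51; x_3 = 7; x_4 = 39; x_5 = 31; x_6 = 47; x_7 = 15; x_8 = 23; x_9 = 7.
Since x_9 = x_3 = 7, the sequence is eventually periodic: after a pre-period of length 3 it cycles with period 6.
For k ≥ 3, x_k depends only on (k - 3) mod 6. (541 - 3) mod 6 = 4, so x_{541} = x_7 = 15.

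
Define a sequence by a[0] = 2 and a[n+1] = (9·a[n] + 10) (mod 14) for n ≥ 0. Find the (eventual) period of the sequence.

Listing terms: a[0] = 2; a[1] = 0; a[2] = 10; a[3] = 2.
The sequence repeats with period 3.

3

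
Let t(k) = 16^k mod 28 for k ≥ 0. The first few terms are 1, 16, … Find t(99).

8

Listing terms: t(0) = 1, t(1) = 16, t(2) = 4, t(3) = 8, t(4) = 16.
Since t(4) = t(1) = 16, the sequence is eventually periodic: after a pre-period of length 1 it cycles with period 3.
For k ≥ 1, t(k) depends only on (k - 1) mod 3. (99 - 1) mod 3 = 2, so t(99) = t(3) = 8.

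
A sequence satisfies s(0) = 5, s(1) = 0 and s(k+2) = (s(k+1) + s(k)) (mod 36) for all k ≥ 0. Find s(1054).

10

Computing terms: s(0) = 5, s(1) = 0, s(2) = 5, s(3) = 5, s(4) = 10, s(5) = 15, s(6) = 25, s(7) = 4, s(8) = 29, s(9) = 33, s(10) = 26, s(11) = 23, s(12) = 13, s(13) = 0, s(14) = 13, s(15) = 13, s(16) = 26, s(17) = 3, s(18) = 29, s(19) = 32, s(20) = 25, s(21) = 21, s(22) = 10, s(23) = 31, s(24) = 5, s(25) = 0.
The sequence repeats with period 24.
So s(1054) = s(0 + ((1054-0) mod 24)) = s(22) = 10.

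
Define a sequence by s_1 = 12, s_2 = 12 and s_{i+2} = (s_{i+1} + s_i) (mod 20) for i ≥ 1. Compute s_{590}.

0

We have s_1 = 12,  s_2 = 12,  s_3 = 4,  s_4 = 16,  s_5 = 0,  s_6 = 16,  s_7 = 16,  s_8 = 12,  s_9 = 8,  s_{10} = 0,  s_{11} = 8,  s_{12} = 8,  s_{13} = 16,  s_{14} = 4,  s_{15} = 0,  s_{16} = 4,  s_{17} = 4,  s_{18} = 8,  s_{19} = 12,  s_{20} = 0,  s_{21} = 12,  s_{22} = 12.
The sequence repeats with period 20.
(590 - 1) mod 20 = 9, so s_{590} = s_{10} = 0.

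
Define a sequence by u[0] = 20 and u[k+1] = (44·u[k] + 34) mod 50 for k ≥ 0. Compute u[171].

u[0] = 20; u[1] = 14; u[2] = 0; u[3] = 34; u[4] = 30; u[5] = 4; u[6] = 10; u[7] = 24; u[8] = 40; u[9] = 44; u[10] = 20.
Since u[10] = u[0] = 20, the sequence is periodic with period 10.
(171 - 0) mod 10 = 1, so u[171] = u[1] = 14.

14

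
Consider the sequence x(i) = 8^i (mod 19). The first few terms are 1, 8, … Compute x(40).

We have x(0) = 1; x(1) = 8; x(2) = 7; x(3) = 18; x(4) = 11; x(5) = 12; x(6) = 1.
The sequence repeats with period 6.
So x(40) = x(0 + ((40-0) mod 6)) = x(4) = 11.

11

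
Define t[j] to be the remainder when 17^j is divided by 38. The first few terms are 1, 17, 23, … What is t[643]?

35

We have t[0] = 1,  t[1] = 17,  t[2] = 23,  t[3] = 11,  t[4] = 35,  t[5] = 25,  t[6] = 7,  t[7] = 5,  t[8] = 9,  t[9] = 1.
The sequence repeats with period 9.
(643 - 0) mod 9 = 4, so t[643] = t[4] = 35.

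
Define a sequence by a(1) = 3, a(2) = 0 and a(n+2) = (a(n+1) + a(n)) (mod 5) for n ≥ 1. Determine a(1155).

Computing terms: a(1) = 3,  a(2) = 0,  a(3) = 3,  a(4) = 3,  a(5) = 1,  a(6) = 4,  a(7) = 0,  a(8) = 4,  a(9) = 4,  a(10) = 3,  a(11) = 2,  a(12) = 0,  a(13) = 2,  a(14) = 2,  a(15) = 4,  a(16) = 1,  a(17) = 0,  a(18) = 1,  a(19) = 1,  a(20) = 2,  a(21) = 3,  a(22) = 0.
The sequence repeats with period 20.
So a(1155) = a(1 + ((1155-1) mod 20)) = a(15) = 4.

4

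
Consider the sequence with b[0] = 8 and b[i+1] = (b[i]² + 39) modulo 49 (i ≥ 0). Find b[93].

We have b[0] = 8,  b[1] = 5,  b[2] = 15,  b[3] = 19,  b[4] = 8.
The sequence repeats with period 4.
(93 - 0) mod 4 = 1, so b[93] = b[1] = 5.

5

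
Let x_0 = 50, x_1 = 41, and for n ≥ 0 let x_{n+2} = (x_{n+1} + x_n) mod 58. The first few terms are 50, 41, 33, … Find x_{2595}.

36

Computing terms: x_0 = 50,  x_1 = 41,  x_2 = 33,  x_3 = 16,  x_4 = 49,  x_5 = 7,  x_6 = 56,  x_7 = 5,  x_8 = 3,  x_9 = 8,  x_{10} = 11,  x_{11} = 19,  x_{12} = 30,  x_{13} = 49,  x_{14} = 21,  x_{15} = 12,  x_{16} = 33,  x_{17} = 45,  x_{18} = 20,  x_{19} = 7,  x_{20} = 27,  x_{21} = 34,  x_{22} = 3,  x_{23} = 37,  x_{24} = 40,  x_{25} = 19,  x_{26} = 1,  x_{27} = 20,  x_{28} = 21,  x_{29} = 41,  x_{30} = 4,  x_{31} = 45,  x_{32} = 49,  x_{33} = 36,  x_{34} = 27,  x_{35} = 5,  x_{36} = 32,  x_{37} = 37,  x_{38} = 11,  x_{39} = 48,  x_{40} = 1,  x_{41} = 49,  x_{42} = 50,  x_{43} = 41.
Since (x_{42}, x_{43}) = (x_0, x_1) = (50, 41) (two consecutive terms determine the rest), the sequence is periodic with period 42.
(2595 - 0) mod 42 = 33, so x_{2595} = x_{33} = 36.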